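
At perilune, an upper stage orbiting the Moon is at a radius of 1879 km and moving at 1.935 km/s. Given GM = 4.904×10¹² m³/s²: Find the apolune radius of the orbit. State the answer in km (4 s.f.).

r_p = 1.879×10⁶ m.
Specific energy ε = v²/2 − μ/r = -7.378×10⁵ J/kg, so a = −μ/(2ε) = 3.323×10⁶ m.
The apsides satisfy r_p + r_a = 2a, so the apolune radius is 2a − r_p = 4.768×10⁶ m = 4767.9 km.

apolune radius ≈ 4768 km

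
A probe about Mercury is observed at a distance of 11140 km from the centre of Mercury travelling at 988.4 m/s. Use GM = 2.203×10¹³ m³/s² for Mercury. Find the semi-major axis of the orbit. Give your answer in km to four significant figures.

a ≈ 7397 km

r = 1.114×10⁷ m.
Specific orbital energy ε = v²/2 − μ/r = (988.4)²/2 − 2.203×10¹³/1.114×10⁷ = -1.489×10⁶ J/kg.
Since ε = −μ/(2a), a = −μ/(2ε) = 7.397×10⁶ m = 7397.1 km.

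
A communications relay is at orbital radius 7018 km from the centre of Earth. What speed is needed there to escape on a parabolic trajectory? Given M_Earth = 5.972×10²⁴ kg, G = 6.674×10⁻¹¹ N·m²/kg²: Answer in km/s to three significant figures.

v_esc ≈ 10.7 km/s

μ = GM = 6.674×10⁻¹¹ × 5.972×10²⁴ = 3.986×10¹⁴ m³/s².
r = 7018 km = 7.018×10⁶ m.
Escape speed v_esc = √(2μ/r) = √(2 × 3.986×10¹⁴ / 7.018×10⁶) = √(1.136×10⁸) = 10660 m/s.
= 10.66 km/s.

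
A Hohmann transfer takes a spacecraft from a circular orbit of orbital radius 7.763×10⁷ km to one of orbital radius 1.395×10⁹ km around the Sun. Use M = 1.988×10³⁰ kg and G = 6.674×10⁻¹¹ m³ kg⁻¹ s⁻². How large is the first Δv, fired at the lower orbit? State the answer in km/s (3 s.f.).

Δv ≈ 15.6 km/s

μ = GM = 6.674×10⁻¹¹ × 1.988×10³⁰ = 1.327×10²⁰ m³/s².
r₁ = 7.763×10⁷ km = 7.763×10¹⁰ m.
r₂ = 1.395×10⁹ km = 1.395×10¹² m.
Transfer ellipse a_t = (r₁ + r₂)/2 = 7.363×10¹¹ m.
At r₁: circular v_c1 = √(μ/r₁) = 41340 m/s; transfer-perihelion v_p = √[μ(2/r₁ − 1/a_t)] = 56900 m/s.
Δv₁ = v_p − v_c1 = 15560 m/s.
= 15.56 km/s.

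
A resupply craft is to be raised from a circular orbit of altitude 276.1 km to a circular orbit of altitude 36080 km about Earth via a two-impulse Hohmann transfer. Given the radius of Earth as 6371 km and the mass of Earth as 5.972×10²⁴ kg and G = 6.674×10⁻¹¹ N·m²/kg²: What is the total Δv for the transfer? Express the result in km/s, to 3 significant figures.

μ = GM = 6.674×10⁻¹¹ × 5.972×10²⁴ = 3.986×10¹⁴ m³/s².
r₁ = 6371 + 276.1 = 6647.1 km = 6.6471×10⁶ m.
r₂ = 6371 + 36080 = 42451 km = 4.2451×10⁷ m.
Transfer ellipse a_t = (r₁ + r₂)/2 = 2.455×10⁷ m.
At r₁: circular v_c1 = √(μ/r₁) = 7743 m/s; transfer-perigee v_p = √[μ(2/r₁ − 1/a_t)] = 10180 m/s.
Δv₁ = v_p − v_c1 = 2439 m/s.
At r₂: circular v_c2 = √(μ/r₂) = 3064 m/s; transfer-apogee v_a = √[μ(2/r₂ − 1/a_t)] = 1594 m/s.
Δv₂ = v_c2 − v_a = 1470 m/s.
Total Δv = Δv₁ + Δv₂ = 3909 m/s = 3.909 km/s.

Δv_total ≈ 3.91 km/s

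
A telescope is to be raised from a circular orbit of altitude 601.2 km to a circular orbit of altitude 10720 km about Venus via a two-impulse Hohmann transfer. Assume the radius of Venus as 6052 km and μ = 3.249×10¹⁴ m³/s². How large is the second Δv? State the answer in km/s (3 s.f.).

r₁ = 6052 + 601.2 = 6653.2 km = 6.6532×10⁶ m.
r₂ = 6052 + 10720 = 16772 km = 1.6772×10⁷ m.
Transfer ellipse a_t = (r₁ + r₂)/2 = 1.171×10⁷ m.
At r₁: circular v_c1 = √(μ/r₁) = 6988 m/s; transfer-periapsis v_p = √[μ(2/r₁ − 1/a_t)] = 8362 m/s.
At r₂: circular v_c2 = √(μ/r₂) = 4401 m/s; transfer-apoapsis v_a = √[μ(2/r₂ − 1/a_t)] = 3317 m/s.
Δv₂ = v_c2 − v_a = 1084 m/s.
= 1.084 km/s.

Δv ≈ 1.08 km/s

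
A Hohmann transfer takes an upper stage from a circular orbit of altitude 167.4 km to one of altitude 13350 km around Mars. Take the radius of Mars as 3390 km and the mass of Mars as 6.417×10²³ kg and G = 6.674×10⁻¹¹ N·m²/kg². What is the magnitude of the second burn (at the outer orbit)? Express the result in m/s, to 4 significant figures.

Δv ≈ 652.5 m/s

μ = GM = 6.674×10⁻¹¹ × 6.417×10²³ = 4.283×10¹³ m³/s².
r₁ = 3390 + 167.4 = 3557.4 km = 3.5574×10⁶ m.
r₂ = 3390 + 13350 = 16740 km = 1.6740×10⁷ m.
Transfer ellipse a_t = (r₁ + r₂)/2 = 1.015×10⁷ m.
At r₁: circular v_c1 = √(μ/r₁) = 3470 m/s; transfer-periapsis v_p = √[μ(2/r₁ − 1/a_t)] = 4456 m/s.
At r₂: circular v_c2 = √(μ/r₂) = 1599 m/s; transfer-apoapsis v_a = √[μ(2/r₂ − 1/a_t)] = 947.0 m/s.
Δv₂ = v_c2 − v_a = 652.5 m/s.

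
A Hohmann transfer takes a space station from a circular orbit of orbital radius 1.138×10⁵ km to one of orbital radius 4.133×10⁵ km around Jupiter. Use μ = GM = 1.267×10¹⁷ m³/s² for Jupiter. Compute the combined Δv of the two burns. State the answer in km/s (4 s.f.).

r₁ = 1.138×10⁵ km = 1.138×10⁸ m.
r₂ = 4.133×10⁵ km = 4.133×10⁸ m.
Transfer ellipse a_t = (r₁ + r₂)/2 = 2.636×10⁸ m.
At r₁: circular v_c1 = √(μ/r₁) = 33370 m/s; transfer-perijove v_p = √[μ(2/r₁ − 1/a_t)] = 41780 m/s.
Δv₁ = v_p − v_c1 = 8418 m/s.
At r₂: circular v_c2 = √(μ/r₂) = 17510 m/s; transfer-apojove v_a = √[μ(2/r₂ − 1/a_t)] = 11510 m/s.
Δv₂ = v_c2 − v_a = 6004 m/s.
Total Δv = Δv₁ + Δv₂ = 14420 m/s = 14.42 km/s.

Δv_total ≈ 14.42 km/s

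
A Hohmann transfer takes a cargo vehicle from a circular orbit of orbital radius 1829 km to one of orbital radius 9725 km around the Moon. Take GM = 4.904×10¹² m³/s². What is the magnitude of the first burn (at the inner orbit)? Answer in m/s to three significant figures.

Δv ≈ 487 m/s

r₁ = 1829 km = 1.829×10⁶ m.
r₂ = 9725 km = 9.725×10⁶ m.
Transfer ellipse a_t = (r₁ + r₂)/2 = 5.777×10⁶ m.
At r₁: circular v_c1 = √(μ/r₁) = 1637 m/s; transfer-perilune v_p = √[μ(2/r₁ − 1/a_t)] = 2125 m/s.
Δv₁ = v_p − v_c1 = 487.1 m/s.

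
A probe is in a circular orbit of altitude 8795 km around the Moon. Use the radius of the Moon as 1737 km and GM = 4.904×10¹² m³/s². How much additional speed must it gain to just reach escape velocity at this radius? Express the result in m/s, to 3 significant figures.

r = 1737 + 8795 = 10532 km = 1.0532×10⁷ m.
Circular speed v_c = √(μ/r) = 682.4 m/s.
Escape speed v_esc = √(2μ/r) = √2 × v_c = 965.0 m/s.
Δv = v_esc − v_c = 282.6 m/s.

Δv ≈ 283 m/s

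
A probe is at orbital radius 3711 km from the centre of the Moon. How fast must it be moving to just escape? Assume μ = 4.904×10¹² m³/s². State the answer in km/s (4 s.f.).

v_esc ≈ 1.626 km/s

r = 3711 km = 3.711×10⁶ m.
Escape speed v_esc = √(2μ/r) = √(2 × 4.904×10¹² / 3.711×10⁶) = √(2.643×10⁶) = 1626 m/s.
= 1.626 km/s.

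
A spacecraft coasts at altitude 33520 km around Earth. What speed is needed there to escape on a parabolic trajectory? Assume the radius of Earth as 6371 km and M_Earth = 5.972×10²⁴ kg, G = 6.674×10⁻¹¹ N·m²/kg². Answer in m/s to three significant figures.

v_esc ≈ 4470 m/s

μ = GM = 6.674×10⁻¹¹ × 5.972×10²⁴ = 3.986×10¹⁴ m³/s².
r = 6371 + 33520 = 39891 km = 3.9891×10⁷ m.
Escape speed v_esc = √(2μ/r) = √(2 × 3.986×10¹⁴ / 3.989×10⁷) = √(1.998×10⁷) = 4470 m/s.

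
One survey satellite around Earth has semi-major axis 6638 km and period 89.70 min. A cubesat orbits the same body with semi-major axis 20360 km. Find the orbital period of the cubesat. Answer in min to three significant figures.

T₂ ≈ 482 min

Kepler's third law: T² ∝ a³, so T₂ = T₁ (a₂/a₁)^(3/2).
a₂/a₁ = 3.067, (a₂/a₁)^(3/2) = 5.372.
T₂ = 89.70 × 5.372 = 481.8 min.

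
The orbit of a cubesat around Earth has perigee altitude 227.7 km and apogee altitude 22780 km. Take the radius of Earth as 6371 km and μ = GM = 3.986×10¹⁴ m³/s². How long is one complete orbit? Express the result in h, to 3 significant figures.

T ≈ 6.61 h

r_p = 6371 + 227.7 = 6598.7 km = 6.5987×10⁶ m.
r_a = 6371 + 22780 = 29151 km = 2.9151×10⁷ m.
Semi-major axis a = (r_p + r_a)/2 = (6598.7 + 29151)/2 = 17875 km = 1.787×10⁷ m.
By Kepler's third law T = 2π√(a³/μ) = 2π × 3.785×10³ = 2.378×10⁴ s.
= 6.607 h.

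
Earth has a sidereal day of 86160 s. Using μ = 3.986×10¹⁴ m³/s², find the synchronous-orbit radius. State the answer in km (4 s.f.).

A synchronous orbit has period T, so by Kepler's third law a = (μT²/4π²)^(1/3).
μT²/4π² = 3.986×10¹⁴ × (8.616×10⁴)² / 39.48 = 7.495×10²² m³.
a = 4.216×10⁷ m = 42163 km.

r_sync ≈ 42160 km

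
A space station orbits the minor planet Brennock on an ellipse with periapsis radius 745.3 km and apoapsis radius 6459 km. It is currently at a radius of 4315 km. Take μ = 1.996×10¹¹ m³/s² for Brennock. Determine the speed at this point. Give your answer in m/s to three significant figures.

v ≈ 193 m/s

Semi-major axis a = (r_p + r_a)/2 = 3602.2 km = 3.602×10⁶ m.
Vis-viva: v² = μ(2/r − 1/a) = 1.996×10¹¹ × (4.635×10⁻⁷ − 2.776×10⁻⁷) = 3.710×10⁴ m²/s².
v = 192.6 m/s.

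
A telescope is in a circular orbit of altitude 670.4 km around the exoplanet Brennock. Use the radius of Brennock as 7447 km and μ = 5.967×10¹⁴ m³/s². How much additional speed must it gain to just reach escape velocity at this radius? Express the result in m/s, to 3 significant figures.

Δv ≈ 3550 m/s

r = 7447 + 670.4 = 8117.4 km = 8.1174×10⁶ m.
Circular speed v_c = √(μ/r) = 8574 m/s.
Escape speed v_esc = √(2μ/r) = √2 × v_c = 12130 m/s.
Δv = v_esc − v_c = 3551 m/s.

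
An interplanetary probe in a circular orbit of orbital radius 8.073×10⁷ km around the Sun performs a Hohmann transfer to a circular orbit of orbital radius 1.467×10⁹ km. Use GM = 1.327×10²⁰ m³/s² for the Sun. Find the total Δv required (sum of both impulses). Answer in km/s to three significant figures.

r₁ = 8.073×10⁷ km = 8.073×10¹⁰ m.
r₂ = 1.467×10⁹ km = 1.467×10¹² m.
Transfer ellipse a_t = (r₁ + r₂)/2 = 7.739×10¹¹ m.
At r₁: circular v_c1 = √(μ/r₁) = 40540 m/s; transfer-perihelion v_p = √[μ(2/r₁ − 1/a_t)] = 55820 m/s.
Δv₁ = v_p − v_c1 = 15280 m/s.
At r₂: circular v_c2 = √(μ/r₂) = 9511 m/s; transfer-aphelion v_a = √[μ(2/r₂ − 1/a_t)] = 3072 m/s.
Δv₂ = v_c2 − v_a = 6439 m/s.
Total Δv = Δv₁ + Δv₂ = 21720 m/s = 21.72 km/s.

Δv_total ≈ 21.7 km/s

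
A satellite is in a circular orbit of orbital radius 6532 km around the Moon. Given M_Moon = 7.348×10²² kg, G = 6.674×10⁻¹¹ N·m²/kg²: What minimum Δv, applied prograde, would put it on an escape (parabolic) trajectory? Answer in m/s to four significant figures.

μ = GM = 6.674×10⁻¹¹ × 7.348×10²² = 4.904×10¹² m³/s².
r = 6532 km = 6.532×10⁶ m.
Circular speed v_c = √(μ/r) = 866.5 m/s.
Escape speed v_esc = √(2μ/r) = √2 × v_c = 1225 m/s.
Δv = v_esc − v_c = 358.9 m/s.

Δv ≈ 358.9 m/s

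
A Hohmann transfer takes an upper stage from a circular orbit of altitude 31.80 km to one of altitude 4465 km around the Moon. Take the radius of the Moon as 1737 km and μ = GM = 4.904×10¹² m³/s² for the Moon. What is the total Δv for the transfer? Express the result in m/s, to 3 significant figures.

Δv_total ≈ 709 m/s

r₁ = 1737 + 31.80 = 1768.8 km = 1.7688×10⁶ m.
r₂ = 1737 + 4465 = 6202.0 km = 6.2020×10⁶ m.
Transfer ellipse a_t = (r₁ + r₂)/2 = 3.985×10⁶ m.
At r₁: circular v_c1 = √(μ/r₁) = 1665 m/s; transfer-perilune v_p = √[μ(2/r₁ − 1/a_t)] = 2077 m/s.
Δv₁ = v_p − v_c1 = 412.1 m/s.
At r₂: circular v_c2 = √(μ/r₂) = 889.2 m/s; transfer-apolune v_a = √[μ(2/r₂ − 1/a_t)] = 592.4 m/s.
Δv₂ = v_c2 − v_a = 296.8 m/s.
Total Δv = Δv₁ + Δv₂ = 708.9 m/s.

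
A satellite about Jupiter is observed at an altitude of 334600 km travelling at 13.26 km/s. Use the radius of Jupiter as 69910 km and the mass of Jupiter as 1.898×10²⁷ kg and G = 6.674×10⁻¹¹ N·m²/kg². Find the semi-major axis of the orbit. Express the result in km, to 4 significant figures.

a ≈ 2.812×10⁵ km

μ = GM = 6.674×10⁻¹¹ × 1.898×10²⁷ = 1.267×10¹⁷ m³/s².
r = 69910 + 334600 = 4.0451×10⁵ km = 4.045×10⁸ m.
Specific orbital energy ε = v²/2 − μ/r = (13260)²/2 − 1.267×10¹⁷/4.045×10⁸ = -2.252×10⁸ J/kg.
Since ε = −μ/(2a), a = −μ/(2ε) = 2.812×10⁸ m = 2.8120×10⁵ km.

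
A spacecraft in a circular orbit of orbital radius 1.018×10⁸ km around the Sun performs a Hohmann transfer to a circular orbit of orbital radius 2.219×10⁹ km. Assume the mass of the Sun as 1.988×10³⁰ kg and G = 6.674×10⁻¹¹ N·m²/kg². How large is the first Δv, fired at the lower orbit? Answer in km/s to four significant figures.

μ = GM = 6.674×10⁻¹¹ × 1.988×10³⁰ = 1.327×10²⁰ m³/s².
r₁ = 1.018×10⁸ km = 1.018×10¹¹ m.
r₂ = 2.219×10⁹ km = 2.219×10¹² m.
Transfer ellipse a_t = (r₁ + r₂)/2 = 1.160×10¹² m.
At r₁: circular v_c1 = √(μ/r₁) = 36100 m/s; transfer-perihelion v_p = √[μ(2/r₁ − 1/a_t)] = 49920 m/s.
Δv₁ = v_p − v_c1 = 13820 m/s.
= 13.82 km/s.

Δv ≈ 13.82 km/s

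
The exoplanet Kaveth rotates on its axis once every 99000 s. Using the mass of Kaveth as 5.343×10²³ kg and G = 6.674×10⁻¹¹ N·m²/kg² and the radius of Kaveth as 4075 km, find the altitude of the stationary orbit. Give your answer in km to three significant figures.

μ = GM = 6.674×10⁻¹¹ × 5.343×10²³ = 3.566×10¹³ m³/s².
A synchronous orbit has period T, so by Kepler's third law a = (μT²/4π²)^(1/3).
μT²/4π² = 3.566×10¹³ × (9.900×10⁴)² / 39.48 = 8.853×10²¹ m³.
a = 2.069×10⁷ m = 20687 km.
Altitude h = a − R = 20687 − 4075 = 16612 km.

h_sync ≈ 16600 km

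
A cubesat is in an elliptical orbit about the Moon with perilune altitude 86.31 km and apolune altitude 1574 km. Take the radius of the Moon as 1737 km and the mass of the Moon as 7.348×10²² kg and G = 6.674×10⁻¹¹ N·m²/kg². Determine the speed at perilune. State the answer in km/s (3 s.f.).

v ≈ 1.86 km/s

μ = GM = 6.674×10⁻¹¹ × 7.348×10²² = 4.904×10¹² m³/s².
r_p = 1737 + 86.31 = 1823.3 km = 1.8233×10⁶ m.
r_a = 1737 + 1574 = 3311.0 km = 3.3110×10⁶ m.
Semi-major axis a = (r_p + r_a)/2 = 2567.2 km = 2.567×10⁶ m.
Vis-viva: v² = μ(2/r − 1/a) = 4.904×10¹² × (1.097×10⁻⁶ − 3.895×10⁻⁷) = 3.469×10⁶ m²/s².
v = 1863 m/s = 1.863 km/s.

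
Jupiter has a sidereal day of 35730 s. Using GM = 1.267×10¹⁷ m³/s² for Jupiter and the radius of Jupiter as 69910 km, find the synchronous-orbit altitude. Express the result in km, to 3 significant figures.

A synchronous orbit has period T, so by Kepler's third law a = (μT²/4π²)^(1/3).
μT²/4π² = 1.267×10¹⁷ × (3.573×10⁴)² / 39.48 = 4.097×10²⁴ m³.
a = 1.600×10⁸ m = 1.6002×10⁵ km.
Altitude h = a − R = 1.6002×10⁵ − 69910 = 90105 km.

h_sync ≈ 90100 km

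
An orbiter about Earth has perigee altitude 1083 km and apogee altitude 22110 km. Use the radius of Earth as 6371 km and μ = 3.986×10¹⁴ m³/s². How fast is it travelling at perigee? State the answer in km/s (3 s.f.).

v ≈ 9.21 km/s

r_p = 6371 + 1083 = 7454.0 km = 7.4540×10⁶ m.
r_a = 6371 + 22110 = 28481 km = 2.8481×10⁷ m.
Semi-major axis a = (r_p + r_a)/2 = 17968 km = 1.797×10⁷ m.
Vis-viva: v² = μ(2/r − 1/a) = 3.986×10¹⁴ × (2.683×10⁻⁷ − 5.566×10⁻⁸) = 8.476×10⁷ m²/s².
v = 9207 m/s = 9.207 km/s.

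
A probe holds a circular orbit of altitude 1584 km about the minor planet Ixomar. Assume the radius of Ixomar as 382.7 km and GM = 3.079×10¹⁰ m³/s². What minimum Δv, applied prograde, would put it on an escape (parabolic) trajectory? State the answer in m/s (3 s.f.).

Δv ≈ 51.8 m/s

r = 382.7 + 1584 = 1966.7 km = 1.9667×10⁶ m.
Circular speed v_c = √(μ/r) = 125.1 m/s.
Escape speed v_esc = √(2μ/r) = √2 × v_c = 177.0 m/s.
Δv = v_esc − v_c = 51.83 m/s.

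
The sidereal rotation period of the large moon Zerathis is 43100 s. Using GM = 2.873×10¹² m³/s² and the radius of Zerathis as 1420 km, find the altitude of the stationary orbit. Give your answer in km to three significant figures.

h_sync ≈ 3710 km

A synchronous orbit has period T, so by Kepler's third law a = (μT²/4π²)^(1/3).
μT²/4π² = 2.873×10¹² × (4.310×10⁴)² / 39.48 = 1.352×10²⁰ m³.
a = 5.132×10⁶ m = 5132.3 km.
Altitude h = a − R = 5132.3 − 1420 = 3712.3 km.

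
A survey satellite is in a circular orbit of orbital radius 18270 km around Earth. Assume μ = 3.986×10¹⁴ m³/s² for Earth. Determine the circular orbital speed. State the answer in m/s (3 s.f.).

v ≈ 4670 m/s

r = 18270 km = 1.827×10⁷ m.
For a circular orbit v = √(μ/r) = √(3.986×10¹⁴ / 1.827×10⁷) = √(2.182×10⁷) = 4671 m/s.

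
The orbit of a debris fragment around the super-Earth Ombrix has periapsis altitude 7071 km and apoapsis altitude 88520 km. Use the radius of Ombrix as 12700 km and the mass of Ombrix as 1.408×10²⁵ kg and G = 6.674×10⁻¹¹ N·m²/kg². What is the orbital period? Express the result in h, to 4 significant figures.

T ≈ 26.79 h

μ = GM = 6.674×10⁻¹¹ × 1.408×10²⁵ = 9.397×10¹⁴ m³/s².
r_p = 12700 + 7071 = 19771 km = 1.9771×10⁷ m.
r_a = 12700 + 88520 = 101220 km = 1.0122×10⁸ m.
Semi-major axis a = (r_p + r_a)/2 = (19771 + 1.0122×10⁵)/2 = 60496 km = 6.050×10⁷ m.
By Kepler's third law T = 2π√(a³/μ) = 2π × 1.535×10⁴ = 9.644×10⁴ s.
= 26.79 h.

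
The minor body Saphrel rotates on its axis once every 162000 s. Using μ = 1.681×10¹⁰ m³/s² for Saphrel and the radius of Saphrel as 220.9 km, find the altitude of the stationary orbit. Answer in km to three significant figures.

h_sync ≈ 2010 km

A synchronous orbit has period T, so by Kepler's third law a = (μT²/4π²)^(1/3).
μT²/4π² = 1.681×10¹⁰ × (1.620×10⁵)² / 39.48 = 1.117×10¹⁹ m³.
a = 2.236×10⁶ m = 2235.7 km.
Altitude h = a − R = 2235.7 − 220.9 = 2014.8 km.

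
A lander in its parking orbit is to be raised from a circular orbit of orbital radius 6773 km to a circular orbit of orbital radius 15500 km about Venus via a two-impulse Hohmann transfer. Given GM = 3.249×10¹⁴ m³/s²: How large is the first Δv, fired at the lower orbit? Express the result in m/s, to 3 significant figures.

r₁ = 6773 km = 6.773×10⁶ m.
r₂ = 15500 km = 1.550×10⁷ m.
Transfer ellipse a_t = (r₁ + r₂)/2 = 1.114×10⁷ m.
At r₁: circular v_c1 = √(μ/r₁) = 6926 m/s; transfer-periapsis v_p = √[μ(2/r₁ − 1/a_t)] = 8171 m/s.
Δv₁ = v_p − v_c1 = 1245 m/s.

Δv ≈ 1240 m/s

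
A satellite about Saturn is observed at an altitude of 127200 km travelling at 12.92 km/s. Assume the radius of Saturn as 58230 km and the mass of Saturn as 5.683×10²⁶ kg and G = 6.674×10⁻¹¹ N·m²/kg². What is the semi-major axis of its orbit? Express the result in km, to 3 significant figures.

μ = GM = 6.674×10⁻¹¹ × 5.683×10²⁶ = 3.793×10¹⁶ m³/s².
r = 58230 + 127200 = 1.8543×10⁵ km = 1.854×10⁸ m.
Vis-viva rearranged: 1/a = 2/r − v²/μ = 1.079×10⁻⁸ − 4.401×10⁻⁹ = 6.385×10⁻⁹ m⁻¹.
a = 1.566×10⁸ m = 1.5663×10⁵ km.

a ≈ 1.57×10⁵ km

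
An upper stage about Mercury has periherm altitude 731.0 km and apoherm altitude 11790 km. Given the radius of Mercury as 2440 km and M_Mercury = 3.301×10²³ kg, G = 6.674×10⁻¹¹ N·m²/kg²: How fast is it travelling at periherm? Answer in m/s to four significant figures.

v ≈ 3371 m/s

μ = GM = 6.674×10⁻¹¹ × 3.301×10²³ = 2.203×10¹³ m³/s².
r_p = 2440 + 731.0 = 3171.0 km = 3.1710×10⁶ m.
r_a = 2440 + 11790 = 14230 km = 1.4230×10⁷ m.
Semi-major axis a = (r_p + r_a)/2 = 8700.5 km = 8.700×10⁶ m.
Vis-viva: v² = μ(2/r − 1/a) = 2.203×10¹³ × (6.307×10⁻⁷ − 1.149×10⁻⁷) = 1.136×10⁷ m²/s².
v = 3371 m/s.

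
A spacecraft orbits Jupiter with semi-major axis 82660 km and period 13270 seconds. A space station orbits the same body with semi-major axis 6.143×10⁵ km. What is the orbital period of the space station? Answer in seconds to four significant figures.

T₂ ≈ 2.688×10⁵ seconds

Kepler's third law: T² ∝ a³, so T₂ = T₁ (a₂/a₁)^(3/2).
a₂/a₁ = 7.432, (a₂/a₁)^(3/2) = 20.26.
T₂ = 13270 × 20.26 = 2.688×10⁵ seconds.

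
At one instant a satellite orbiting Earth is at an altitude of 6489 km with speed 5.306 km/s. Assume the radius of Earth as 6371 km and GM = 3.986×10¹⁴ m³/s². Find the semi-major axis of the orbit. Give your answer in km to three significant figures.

r = 6371 + 6489 = 12860 km = 1.286×10⁷ m.
Specific orbital energy ε = v²/2 − μ/r = (5306)²/2 − 3.986×10¹⁴/1.286×10⁷ = -1.692×10⁷ J/kg.
Since ε = −μ/(2a), a = −μ/(2ε) = 1.178×10⁷ m = 11780 km.

a ≈ 11800 km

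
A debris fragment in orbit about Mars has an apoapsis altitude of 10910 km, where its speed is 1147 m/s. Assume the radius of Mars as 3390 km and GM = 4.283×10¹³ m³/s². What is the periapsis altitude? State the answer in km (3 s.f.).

periapsis altitude ≈ 635 km

r_a = 3390 + 10910 = 14300 km = 1.430×10⁷ m.
Specific energy ε = v²/2 − μ/r = -2.337×10⁶ J/kg, so a = −μ/(2ε) = 9.162×10⁶ m.
The apsides satisfy r_p + r_a = 2a, so the periapsis radius is 2a − r_a = 4.025×10⁶ m = 4024.6 km.
Periapsis altitude = 4024.6 − 3390 = 634.56 km.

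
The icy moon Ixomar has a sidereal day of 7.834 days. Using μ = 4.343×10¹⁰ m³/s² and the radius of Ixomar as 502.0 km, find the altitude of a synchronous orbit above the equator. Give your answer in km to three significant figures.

h_sync ≈ 7460 km

T = 7.834 days = 6.769×10⁵ s.
A synchronous orbit has period T, so by Kepler's third law a = (μT²/4π²)^(1/3).
μT²/4π² = 4.343×10¹⁰ × (6.769×10⁵)² / 39.48 = 5.040×10²⁰ m³.
a = 7.958×10⁶ m = 7958.1 km.
Altitude h = a − R = 7958.1 − 502.0 = 7456.1 km.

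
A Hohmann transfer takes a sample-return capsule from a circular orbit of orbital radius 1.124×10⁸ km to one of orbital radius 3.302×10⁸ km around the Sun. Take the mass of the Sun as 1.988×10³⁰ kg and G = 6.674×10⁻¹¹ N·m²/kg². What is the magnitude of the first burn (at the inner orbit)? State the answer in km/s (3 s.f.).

μ = GM = 6.674×10⁻¹¹ × 1.988×10³⁰ = 1.327×10²⁰ m³/s².
r₁ = 1.124×10⁸ km = 1.124×10¹¹ m.
r₂ = 3.302×10⁸ km = 3.302×10¹¹ m.
Transfer ellipse a_t = (r₁ + r₂)/2 = 2.213×10¹¹ m.
At r₁: circular v_c1 = √(μ/r₁) = 34360 m/s; transfer-perihelion v_p = √[μ(2/r₁ − 1/a_t)] = 41970 m/s.
Δv₁ = v_p − v_c1 = 7611 m/s.
= 7.611 km/s.

Δv ≈ 7.61 km/s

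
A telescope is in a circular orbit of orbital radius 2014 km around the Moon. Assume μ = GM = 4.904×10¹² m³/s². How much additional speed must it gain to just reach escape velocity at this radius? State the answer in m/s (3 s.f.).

r = 2014 km = 2.014×10⁶ m.
Circular speed v_c = √(μ/r) = 1560 m/s.
Escape speed v_esc = √(2μ/r) = √2 × v_c = 2207 m/s.
Δv = v_esc − v_c = 646.4 m/s.

Δv ≈ 646 m/s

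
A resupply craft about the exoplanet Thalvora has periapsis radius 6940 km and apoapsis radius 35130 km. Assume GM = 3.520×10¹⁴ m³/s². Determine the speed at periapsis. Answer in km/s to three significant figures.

Semi-major axis a = (r_p + r_a)/2 = 21035 km = 2.104×10⁷ m.
Vis-viva: v² = μ(2/r − 1/a) = 3.520×10¹⁴ × (2.882×10⁻⁷ − 4.754×10⁻⁸) = 8.471×10⁷ m²/s².
v = 9204 m/s = 9.204 km/s.

v ≈ 9.20 km/s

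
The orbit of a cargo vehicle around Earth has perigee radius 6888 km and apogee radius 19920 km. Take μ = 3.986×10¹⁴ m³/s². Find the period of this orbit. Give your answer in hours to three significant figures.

Semi-major axis a = (r_p + r_a)/2 = (6888.0 + 19920)/2 = 13404 km = 1.340×10⁷ m.
By Kepler's third law T = 2π√(a³/μ) = 2π × 2.458×10³ = 1.544×10⁴ s.
= 4.290 hours.

T ≈ 4.29 hours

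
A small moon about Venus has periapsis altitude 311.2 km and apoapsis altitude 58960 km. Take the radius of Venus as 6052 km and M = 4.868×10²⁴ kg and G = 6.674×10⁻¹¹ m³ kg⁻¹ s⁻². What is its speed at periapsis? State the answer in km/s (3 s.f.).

μ = GM = 6.674×10⁻¹¹ × 4.868×10²⁴ = 3.249×10¹⁴ m³/s².
r_p = 6052 + 311.2 = 6363.2 km = 6.3632×10⁶ m.
r_a = 6052 + 58960 = 65012 km = 6.5012×10⁷ m.
Semi-major axis a = (r_p + r_a)/2 = 35688 km = 3.569×10⁷ m.
Vis-viva: v² = μ(2/r − 1/a) = 3.249×10¹⁴ × (3.143×10⁻⁷ − 2.802×10⁻⁸) = 9.301×10⁷ m²/s².
v = 9644 m/s = 9.644 km/s.

v ≈ 9.64 km/s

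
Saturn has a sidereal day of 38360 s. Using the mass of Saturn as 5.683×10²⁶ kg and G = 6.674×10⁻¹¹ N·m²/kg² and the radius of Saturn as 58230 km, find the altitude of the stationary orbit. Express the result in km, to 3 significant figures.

h_sync ≈ 54000 km

μ = GM = 6.674×10⁻¹¹ × 5.683×10²⁶ = 3.793×10¹⁶ m³/s².
A synchronous orbit has period T, so by Kepler's third law a = (μT²/4π²)^(1/3).
μT²/4π² = 3.793×10¹⁶ × (3.836×10⁴)² / 39.48 = 1.414×10²⁴ m³.
a = 1.122×10⁸ m = 1.1223×10⁵ km.
Altitude h = a − R = 1.1223×10⁵ − 58230 = 54003 km.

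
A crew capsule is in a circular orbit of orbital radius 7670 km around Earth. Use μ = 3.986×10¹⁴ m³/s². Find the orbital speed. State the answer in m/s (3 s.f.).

v ≈ 7210 m/s

r = 7670 km = 7.670×10⁶ m.
For a circular orbit v = √(μ/r) = √(3.986×10¹⁴ / 7.670×10⁶) = √(5.197×10⁷) = 7209 m/s.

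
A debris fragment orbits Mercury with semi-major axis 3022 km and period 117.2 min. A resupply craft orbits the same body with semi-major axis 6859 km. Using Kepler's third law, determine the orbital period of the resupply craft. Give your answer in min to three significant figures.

Kepler's third law: T² ∝ a³, so T₂ = T₁ (a₂/a₁)^(3/2).
a₂/a₁ = 2.270, (a₂/a₁)^(3/2) = 3.419.
T₂ = 117.2 × 3.419 = 400.8 min.

T₂ ≈ 401 min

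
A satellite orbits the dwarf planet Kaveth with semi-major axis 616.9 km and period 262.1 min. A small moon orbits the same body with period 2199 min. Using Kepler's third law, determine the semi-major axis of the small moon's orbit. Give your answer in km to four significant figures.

Kepler's third law: a³ ∝ T², so a₂ = a₁ (T₂/T₁)^(2/3).
T₂/T₁ = 8.390, (T₂/T₁)^(2/3) = 4.129.
a₂ = 616.9 × 4.129 = 2547 km.

a₂ ≈ 2547 km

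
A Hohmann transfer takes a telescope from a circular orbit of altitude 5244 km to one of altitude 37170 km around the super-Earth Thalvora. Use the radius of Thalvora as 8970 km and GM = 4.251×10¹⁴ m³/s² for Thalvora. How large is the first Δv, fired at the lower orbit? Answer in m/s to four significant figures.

Δv ≈ 1293 m/s

r₁ = 8970 + 5244 = 14214 km = 1.4214×10⁷ m.
r₂ = 8970 + 37170 = 46140 km = 4.6140×10⁷ m.
Transfer ellipse a_t = (r₁ + r₂)/2 = 3.018×10⁷ m.
At r₁: circular v_c1 = √(μ/r₁) = 5469 m/s; transfer-periapsis v_p = √[μ(2/r₁ − 1/a_t)] = 6762 m/s.
Δv₁ = v_p − v_c1 = 1293 m/s.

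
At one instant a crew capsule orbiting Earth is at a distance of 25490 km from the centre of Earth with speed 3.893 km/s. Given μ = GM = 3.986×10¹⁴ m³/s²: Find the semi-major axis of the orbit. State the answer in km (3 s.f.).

r = 2.549×10⁷ m.
Specific orbital energy ε = v²/2 − μ/r = (3893)²/2 − 3.986×10¹⁴/2.549×10⁷ = -8.060×10⁶ J/kg.
Since ε = −μ/(2a), a = −μ/(2ε) = 2.473×10⁷ m = 24728 km.

a ≈ 24700 km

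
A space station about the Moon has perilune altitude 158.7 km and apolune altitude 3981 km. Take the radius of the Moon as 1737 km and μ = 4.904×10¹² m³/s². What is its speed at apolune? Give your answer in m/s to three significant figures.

v ≈ 654 m/s

r_p = 1737 + 158.7 = 1895.7 km = 1.8957×10⁶ m.
r_a = 1737 + 3981 = 5718.0 km = 5.7180×10⁶ m.
Semi-major axis a = (r_p + r_a)/2 = 3806.8 km = 3.807×10⁶ m.
Vis-viva: v² = μ(2/r − 1/a) = 4.904×10¹² × (3.498×10⁻⁷ − 2.627×10⁻⁷) = 4.271×10⁵ m²/s².
v = 653.5 m/s.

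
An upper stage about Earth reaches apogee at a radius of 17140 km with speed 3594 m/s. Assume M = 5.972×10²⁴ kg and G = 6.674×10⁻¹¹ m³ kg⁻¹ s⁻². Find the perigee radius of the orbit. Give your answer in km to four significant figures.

perigee radius ≈ 6591 km

μ = GM = 6.674×10⁻¹¹ × 5.972×10²⁴ = 3.986×10¹⁴ m³/s².
r_a = 1.714×10⁷ m.
Specific energy ε = v²/2 − μ/r = -1.680×10⁷ J/kg, so a = −μ/(2ε) = 1.187×10⁷ m.
The apsides satisfy r_p + r_a = 2a, so the perigee radius is 2a − r_a = 6.591×10⁶ m = 6590.9 km.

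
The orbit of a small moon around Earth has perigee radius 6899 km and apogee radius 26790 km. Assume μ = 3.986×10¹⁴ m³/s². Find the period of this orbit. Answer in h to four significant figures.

Semi-major axis a = (r_p + r_a)/2 = (6899.0 + 26790)/2 = 16844 km = 1.684×10⁷ m.
By Kepler's third law T = 2π√(a³/μ) = 2π × 3.463×10³ = 2.176×10⁴ s.
= 6.044 h.

T ≈ 6.044 h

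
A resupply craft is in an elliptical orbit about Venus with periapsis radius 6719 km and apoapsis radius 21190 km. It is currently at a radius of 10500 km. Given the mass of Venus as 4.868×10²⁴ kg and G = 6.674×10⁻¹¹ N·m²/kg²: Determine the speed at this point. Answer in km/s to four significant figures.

v ≈ 6.213 km/s

μ = GM = 6.674×10⁻¹¹ × 4.868×10²⁴ = 3.249×10¹⁴ m³/s².
Semi-major axis a = (r_p + r_a)/2 = 13954 km = 1.395×10⁷ m.
Vis-viva: v² = μ(2/r − 1/a) = 3.249×10¹⁴ × (1.905×10⁻⁷ − 7.166×10⁻⁸) = 3.860×10⁷ m²/s².
v = 6213 m/s = 6.213 km/s.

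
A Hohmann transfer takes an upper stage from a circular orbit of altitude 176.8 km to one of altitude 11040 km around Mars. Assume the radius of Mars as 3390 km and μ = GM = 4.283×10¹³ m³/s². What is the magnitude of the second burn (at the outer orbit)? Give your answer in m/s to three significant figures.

Δv ≈ 638 m/s

r₁ = 3390 + 176.8 = 3566.8 km = 3.5668×10⁶ m.
r₂ = 3390 + 11040 = 14430 km = 1.4430×10⁷ m.
Transfer ellipse a_t = (r₁ + r₂)/2 = 8.998×10⁶ m.
At r₁: circular v_c1 = √(μ/r₁) = 3465 m/s; transfer-periapsis v_p = √[μ(2/r₁ − 1/a_t)] = 4388 m/s.
At r₂: circular v_c2 = √(μ/r₂) = 1723 m/s; transfer-apoapsis v_a = √[μ(2/r₂ − 1/a_t)] = 1085 m/s.
Δv₂ = v_c2 − v_a = 638.2 m/s.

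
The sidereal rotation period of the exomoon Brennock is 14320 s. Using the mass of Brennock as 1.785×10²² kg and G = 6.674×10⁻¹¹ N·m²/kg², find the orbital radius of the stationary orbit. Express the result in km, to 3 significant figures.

r_sync ≈ 1840 km

μ = GM = 6.674×10⁻¹¹ × 1.785×10²² = 1.191×10¹² m³/s².
A synchronous orbit has period T, so by Kepler's third law a = (μT²/4π²)^(1/3).
μT²/4π² = 1.191×10¹² × (1.432×10⁴)² / 39.48 = 6.188×10¹⁸ m³.
a = 1.836×10⁶ m = 1835.9 km.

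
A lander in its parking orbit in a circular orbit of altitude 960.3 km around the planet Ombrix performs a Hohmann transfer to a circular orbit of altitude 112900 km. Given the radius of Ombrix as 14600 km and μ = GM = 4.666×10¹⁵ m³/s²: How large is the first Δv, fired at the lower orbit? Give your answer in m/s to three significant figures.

r₁ = 14600 + 960.3 = 15560 km = 1.5560×10⁷ m.
r₂ = 14600 + 112900 = 127500 km = 1.2750×10⁸ m.
Transfer ellipse a_t = (r₁ + r₂)/2 = 7.153×10⁷ m.
At r₁: circular v_c1 = √(μ/r₁) = 17320 m/s; transfer-periapsis v_p = √[μ(2/r₁ − 1/a_t)] = 23120 m/s.
Δv₁ = v_p − v_c1 = 5803 m/s.

Δv ≈ 5800 m/s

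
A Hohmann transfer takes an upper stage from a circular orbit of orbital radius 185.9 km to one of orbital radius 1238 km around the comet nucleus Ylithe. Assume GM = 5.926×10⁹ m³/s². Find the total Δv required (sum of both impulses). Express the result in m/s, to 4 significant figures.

Δv_total ≈ 90.73 m/s

r₁ = 185.9 km = 1.859×10⁵ m.
r₂ = 1238 km = 1.238×10⁶ m.
Transfer ellipse a_t = (r₁ + r₂)/2 = 7.120×10⁵ m.
At r₁: circular v_c1 = √(μ/r₁) = 178.5 m/s; transfer-periapsis v_p = √[μ(2/r₁ − 1/a_t)] = 235.4 m/s.
Δv₁ = v_p − v_c1 = 56.90 m/s.
At r₂: circular v_c2 = √(μ/r₂) = 69.19 m/s; transfer-apoapsis v_a = √[μ(2/r₂ − 1/a_t)] = 35.35 m/s.
Δv₂ = v_c2 − v_a = 33.83 m/s.
Total Δv = Δv₁ + Δv₂ = 90.73 m/s.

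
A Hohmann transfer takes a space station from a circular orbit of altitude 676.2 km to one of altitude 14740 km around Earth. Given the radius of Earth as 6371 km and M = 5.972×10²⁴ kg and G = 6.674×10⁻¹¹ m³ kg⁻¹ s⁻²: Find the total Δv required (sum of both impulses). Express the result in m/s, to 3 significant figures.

Δv_total ≈ 2960 m/s

μ = GM = 6.674×10⁻¹¹ × 5.972×10²⁴ = 3.986×10¹⁴ m³/s².
r₁ = 6371 + 676.2 = 7047.2 km = 7.0472×10⁶ m.
r₂ = 6371 + 14740 = 21111 km = 2.1111×10⁷ m.
Transfer ellipse a_t = (r₁ + r₂)/2 = 1.408×10⁷ m.
At r₁: circular v_c1 = √(μ/r₁) = 7520 m/s; transfer-perigee v_p = √[μ(2/r₁ − 1/a_t)] = 9209 m/s.
Δv₁ = v_p − v_c1 = 1689 m/s.
At r₂: circular v_c2 = √(μ/r₂) = 4345 m/s; transfer-apogee v_a = √[μ(2/r₂ − 1/a_t)] = 3074 m/s.
Δv₂ = v_c2 − v_a = 1271 m/s.
Total Δv = Δv₁ + Δv₂ = 2959 m/s.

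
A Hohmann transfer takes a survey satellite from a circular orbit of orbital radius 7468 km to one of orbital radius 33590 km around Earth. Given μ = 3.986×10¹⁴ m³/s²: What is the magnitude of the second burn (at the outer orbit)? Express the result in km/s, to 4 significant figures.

Δv ≈ 1.367 km/s

r₁ = 7468 km = 7.468×10⁶ m.
r₂ = 33590 km = 3.359×10⁷ m.
Transfer ellipse a_t = (r₁ + r₂)/2 = 2.053×10⁷ m.
At r₁: circular v_c1 = √(μ/r₁) = 7306 m/s; transfer-perigee v_p = √[μ(2/r₁ − 1/a_t)] = 9345 m/s.
At r₂: circular v_c2 = √(μ/r₂) = 3445 m/s; transfer-apogee v_a = √[μ(2/r₂ − 1/a_t)] = 2078 m/s.
Δv₂ = v_c2 − v_a = 1367 m/s.
= 1.367 km/s.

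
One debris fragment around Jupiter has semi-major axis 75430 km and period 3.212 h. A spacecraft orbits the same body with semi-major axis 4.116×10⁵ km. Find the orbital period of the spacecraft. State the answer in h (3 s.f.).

Kepler's third law: T² ∝ a³, so T₂ = T₁ (a₂/a₁)^(3/2).
a₂/a₁ = 5.457, (a₂/a₁)^(3/2) = 12.75.
T₂ = 3.212 × 12.75 = 40.94 h.

T₂ ≈ 40.9 h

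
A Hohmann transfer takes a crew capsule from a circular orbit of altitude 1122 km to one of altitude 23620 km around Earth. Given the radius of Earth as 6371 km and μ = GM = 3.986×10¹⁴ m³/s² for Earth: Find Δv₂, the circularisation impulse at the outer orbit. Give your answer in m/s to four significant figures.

Δv ≈ 1341 m/s

r₁ = 6371 + 1122 = 7493.0 km = 7.4930×10⁶ m.
r₂ = 6371 + 23620 = 29991 km = 2.9991×10⁷ m.
Transfer ellipse a_t = (r₁ + r₂)/2 = 1.874×10⁷ m.
At r₁: circular v_c1 = √(μ/r₁) = 7294 m/s; transfer-perigee v_p = √[μ(2/r₁ − 1/a_t)] = 9226 m/s.
At r₂: circular v_c2 = √(μ/r₂) = 3646 m/s; transfer-apogee v_a = √[μ(2/r₂ − 1/a_t)] = 2305 m/s.
Δv₂ = v_c2 − v_a = 1341 m/s.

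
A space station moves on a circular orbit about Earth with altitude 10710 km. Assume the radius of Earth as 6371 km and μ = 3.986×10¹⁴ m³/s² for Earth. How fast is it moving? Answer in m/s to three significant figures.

r = 6371 + 10710 = 17081 km = 1.7081×10⁷ m.
For a circular orbit v = √(μ/r) = √(3.986×10¹⁴ / 1.708×10⁷) = √(2.334×10⁷) = 4831 m/s.

v ≈ 4830 m/s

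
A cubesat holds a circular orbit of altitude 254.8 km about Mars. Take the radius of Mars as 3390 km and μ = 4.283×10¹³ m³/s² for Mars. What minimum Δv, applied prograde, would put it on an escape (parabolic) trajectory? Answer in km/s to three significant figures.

Δv ≈ 1.42 km/s

r = 3390 + 254.8 = 3644.8 km = 3.6448×10⁶ m.
Circular speed v_c = √(μ/r) = 3428 m/s.
Escape speed v_esc = √(2μ/r) = √2 × v_c = 4848 m/s.
Δv = v_esc − v_c = 1420 m/s = 1.420 km/s.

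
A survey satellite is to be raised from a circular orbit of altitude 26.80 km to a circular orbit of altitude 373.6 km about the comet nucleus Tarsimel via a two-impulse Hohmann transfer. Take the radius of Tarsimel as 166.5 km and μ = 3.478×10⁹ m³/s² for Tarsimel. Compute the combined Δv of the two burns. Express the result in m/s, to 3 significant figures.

r₁ = 166.5 + 26.80 = 193.30 km = 1.9330×10⁵ m.
r₂ = 166.5 + 373.6 = 540.10 km = 5.4010×10⁵ m.
Transfer ellipse a_t = (r₁ + r₂)/2 = 3.667×10⁵ m.
At r₁: circular v_c1 = √(μ/r₁) = 134.1 m/s; transfer-periapsis v_p = √[μ(2/r₁ − 1/a_t)] = 162.8 m/s.
Δv₁ = v_p − v_c1 = 28.65 m/s.
At r₂: circular v_c2 = √(μ/r₂) = 80.25 m/s; transfer-apoapsis v_a = √[μ(2/r₂ − 1/a_t)] = 58.26 m/s.
Δv₂ = v_c2 − v_a = 21.98 m/s.
Total Δv = Δv₁ + Δv₂ = 50.64 m/s.

Δv_total ≈ 50.6 m/s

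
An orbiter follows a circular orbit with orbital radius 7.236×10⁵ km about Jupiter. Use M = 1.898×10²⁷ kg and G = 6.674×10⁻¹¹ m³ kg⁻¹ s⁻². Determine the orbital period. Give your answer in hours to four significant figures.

T ≈ 95.45 hours

μ = GM = 6.674×10⁻¹¹ × 1.898×10²⁷ = 1.267×10¹⁷ m³/s².
r = 7.236×10⁵ km = 7.236×10⁸ m.
Kepler's third law: T = 2π√(r³/μ) = 2π√((7.236×10⁸)³ / 1.267×10¹⁷).
r³/μ = 2.991×10⁹ s², so T = 2π × 5.469×10⁴ = 3.436×10⁵ s.
Converting: 3.436×10⁵ s ÷ 3600 = 95.45 hours.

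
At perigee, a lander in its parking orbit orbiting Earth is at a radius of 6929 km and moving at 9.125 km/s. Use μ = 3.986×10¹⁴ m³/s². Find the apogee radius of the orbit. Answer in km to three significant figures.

apogee radius ≈ 18200 km

r_p = 6.929×10⁶ m.
Specific energy ε = v²/2 − μ/r = -1.589×10⁷ J/kg, so a = −μ/(2ε) = 1.254×10⁷ m.
The apsides satisfy r_p + r_a = 2a, so the apogee radius is 2a − r_p = 1.815×10⁷ m = 18150 km.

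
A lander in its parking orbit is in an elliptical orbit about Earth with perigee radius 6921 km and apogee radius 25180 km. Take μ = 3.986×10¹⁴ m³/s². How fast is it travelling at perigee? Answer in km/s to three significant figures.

Semi-major axis a = (r_p + r_a)/2 = 16050 km = 1.605×10⁷ m.
Vis-viva: v² = μ(2/r − 1/a) = 3.986×10¹⁴ × (2.890×10⁻⁷ − 6.230×10⁻⁸) = 9.035×10⁷ m²/s².
v = 9505 m/s = 9.505 km/s.

v ≈ 9.51 km/s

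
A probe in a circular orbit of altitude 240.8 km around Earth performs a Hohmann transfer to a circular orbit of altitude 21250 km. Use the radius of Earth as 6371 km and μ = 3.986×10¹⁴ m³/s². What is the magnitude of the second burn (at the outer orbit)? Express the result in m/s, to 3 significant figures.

Δv ≈ 1440 m/s

r₁ = 6371 + 240.8 = 6611.8 km = 6.6118×10⁶ m.
r₂ = 6371 + 21250 = 27621 km = 2.7621×10⁷ m.
Transfer ellipse a_t = (r₁ + r₂)/2 = 1.712×10⁷ m.
At r₁: circular v_c1 = √(μ/r₁) = 7764 m/s; transfer-perigee v_p = √[μ(2/r₁ − 1/a_t)] = 9863 m/s.
At r₂: circular v_c2 = √(μ/r₂) = 3799 m/s; transfer-apogee v_a = √[μ(2/r₂ − 1/a_t)] = 2361 m/s.
Δv₂ = v_c2 − v_a = 1438 m/s.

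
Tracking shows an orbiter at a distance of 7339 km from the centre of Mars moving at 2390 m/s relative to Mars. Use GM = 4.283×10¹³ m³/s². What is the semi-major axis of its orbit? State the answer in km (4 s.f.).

r = 7.339×10⁶ m.
Specific orbital energy ε = v²/2 − μ/r = (2390)²/2 − 4.283×10¹³/7.339×10⁶ = -2.980×10⁶ J/kg.
Since ε = −μ/(2a), a = −μ/(2ε) = 7.186×10⁶ m = 7186.5 km.

a ≈ 7186 km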